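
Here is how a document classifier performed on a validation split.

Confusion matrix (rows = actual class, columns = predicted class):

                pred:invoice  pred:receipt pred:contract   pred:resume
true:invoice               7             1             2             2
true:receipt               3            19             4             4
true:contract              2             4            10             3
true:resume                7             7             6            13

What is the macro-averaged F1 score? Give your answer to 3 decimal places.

Per-class F1 score (2·TP/(2·TP+FP+FN)):
  invoice: TP=7, FP=3+2+7=12, FN=1+2+2=5 → 14/31 = 0.4516
  receipt: TP=19, FP=1+4+7=12, FN=3+4+4=11 → 38/61 = 0.6230
  contract: TP=10, FP=2+4+6=12, FN=2+4+3=9 → 20/41 = 0.4878
  resume: TP=13, FP=2+4+3=9, FN=7+7+6=20 → 26/55 = 0.4727
Macro-F1 score = mean = (0.4516 + 0.6230 + 0.4878 + 0.4727) / 4 = 0.509

0.509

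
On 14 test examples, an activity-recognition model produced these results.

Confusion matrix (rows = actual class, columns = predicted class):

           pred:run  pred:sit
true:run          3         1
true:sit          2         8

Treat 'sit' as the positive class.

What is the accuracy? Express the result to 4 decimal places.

Accuracy = (TP+TN)/N = (8+3)/14 = 0.7857

0.7857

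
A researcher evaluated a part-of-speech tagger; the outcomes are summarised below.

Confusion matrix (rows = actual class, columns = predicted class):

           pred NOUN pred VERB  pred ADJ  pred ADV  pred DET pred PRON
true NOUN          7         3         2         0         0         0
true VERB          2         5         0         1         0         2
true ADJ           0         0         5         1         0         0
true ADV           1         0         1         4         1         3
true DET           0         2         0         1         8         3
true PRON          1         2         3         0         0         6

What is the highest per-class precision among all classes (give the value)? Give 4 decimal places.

0.8889

Per-class precision (TP/(TP+FP)):
  NOUN: TP=7, FP=2+0+1+0+1=4 → 7/11 = 0.63636
  VERB: TP=5, FP=3+0+0+2+2=7 → 5/12 = 0.41667
  ADJ: TP=5, FP=2+0+1+0+3=6 → 5/11 = 0.45455
  ADV: TP=4, FP=0+1+1+1+0=3 → 4/7 = 0.57143
  DET: TP=8, FP=0+0+0+1+0=1 → 8/9 = 0.88889
  PRON: TP=6, FP=0+2+0+3+3=8 → 6/14 = 0.42857
Highest is class 'DET' with precision = 0.8889.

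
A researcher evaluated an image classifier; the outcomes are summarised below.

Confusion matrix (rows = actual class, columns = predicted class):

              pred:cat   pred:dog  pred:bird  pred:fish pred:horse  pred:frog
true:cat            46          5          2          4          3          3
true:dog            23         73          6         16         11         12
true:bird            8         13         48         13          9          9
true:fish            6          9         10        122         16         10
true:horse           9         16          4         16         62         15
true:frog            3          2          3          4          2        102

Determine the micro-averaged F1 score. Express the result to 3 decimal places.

Micro-averaging pools counts across classes: ΣTP=453, ΣFP=262, ΣFN=262.
Micro-F1 score = 2·TP/(2·TP+FP+FN) on pooled counts = 0.634 (equals overall accuracy in single-label multiclass).

0.634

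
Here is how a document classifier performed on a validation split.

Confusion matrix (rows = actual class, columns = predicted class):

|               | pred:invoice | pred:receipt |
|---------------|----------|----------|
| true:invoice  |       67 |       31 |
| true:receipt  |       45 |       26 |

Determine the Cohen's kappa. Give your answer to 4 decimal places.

Observed agreement pₒ = trace/N = 93/169 = 0.55030
Expected agreement pₑ = Σ (rowᵢ·colᵢ)/N² = (98·112 + 71·57)/169² = 0.52600
κ = (pₒ − pₑ)/(1 − pₑ) = (0.55030 − 0.52600)/(1 − 0.52600) = 0.0513

0.0513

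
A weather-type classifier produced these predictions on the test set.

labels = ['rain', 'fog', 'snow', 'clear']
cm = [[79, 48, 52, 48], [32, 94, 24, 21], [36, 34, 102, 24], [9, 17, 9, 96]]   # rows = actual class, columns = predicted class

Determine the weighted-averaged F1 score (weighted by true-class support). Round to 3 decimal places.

Per-class F1 score (2·TP/(2·TP+FP+FN)):
  rain: TP=79, FP=32+36+9=77, FN=48+52+48=148 → 158/383 = 0.4125
  fog: TP=94, FP=48+34+17=99, FN=32+24+21=77 → 188/364 = 0.5165
  snow: TP=102, FP=52+24+9=85, FN=36+34+24=94 → 204/383 = 0.5326
  clear: TP=96, FP=48+21+24=93, FN=9+17+9=35 → 192/320 = 0.6000
Weighted-F1 score = Σ (supportᵢ/N)·F1 scoreᵢ with N=725: (227/725)·0.4125 + (171/725)·0.5165 + (196/725)·0.5326 + (131/725)·0.6000 = 0.503

0.503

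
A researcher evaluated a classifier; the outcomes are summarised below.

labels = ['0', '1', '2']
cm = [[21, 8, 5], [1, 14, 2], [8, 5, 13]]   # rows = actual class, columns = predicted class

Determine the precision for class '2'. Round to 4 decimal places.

0.6500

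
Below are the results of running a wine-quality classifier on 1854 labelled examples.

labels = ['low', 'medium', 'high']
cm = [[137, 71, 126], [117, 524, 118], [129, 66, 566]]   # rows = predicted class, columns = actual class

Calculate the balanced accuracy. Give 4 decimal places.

0.6164

Balanced accuracy = mean of per-class recall.
  low: recall = 137/383 = 0.35770
  medium: recall = 524/661 = 0.79274
  high: recall = 566/810 = 0.69877
Mean = (0.35770 + 0.79274 + 0.69877) / 3 = 0.6164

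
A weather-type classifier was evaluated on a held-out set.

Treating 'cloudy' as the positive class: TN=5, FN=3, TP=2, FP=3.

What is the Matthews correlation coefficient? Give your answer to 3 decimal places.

MCC = (TP·TN − FP·FN) / √((TP+FP)(TP+FN)(TN+FP)(TN+FN))
Numerator = 2·5 − 3·3 = 1
Denominator = √(5·5·8·8) = √1600 = 40.0000
MCC = 1 / 40.0000 = 0.025

0.025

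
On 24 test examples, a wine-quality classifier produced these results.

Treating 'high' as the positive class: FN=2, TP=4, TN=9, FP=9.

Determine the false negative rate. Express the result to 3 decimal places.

0.333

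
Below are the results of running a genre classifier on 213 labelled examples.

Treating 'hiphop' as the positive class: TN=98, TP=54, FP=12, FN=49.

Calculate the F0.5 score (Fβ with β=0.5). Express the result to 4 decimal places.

Fβ = (1+β²)·TP / ((1+β²)·TP + β²·FN + FP), with β²=1/4
= 1.25·54 / (1.25·54 + 0.25·49 + 12) = 0.7357

0.7357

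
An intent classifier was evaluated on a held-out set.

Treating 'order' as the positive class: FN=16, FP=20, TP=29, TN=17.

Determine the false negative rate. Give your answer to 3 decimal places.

0.356

FNR = FN/(FN+TP) = 16/(16+29) = 0.356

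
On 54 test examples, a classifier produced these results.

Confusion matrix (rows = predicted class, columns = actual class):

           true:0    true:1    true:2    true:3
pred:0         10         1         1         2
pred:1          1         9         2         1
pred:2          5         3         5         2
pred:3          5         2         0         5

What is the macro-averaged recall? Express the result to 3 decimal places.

0.550

Per-class recall (TP/(TP+FN)):
  0: TP=10, FN=1+5+5=11 → 10/21 = 0.4762
  1: TP=9, FN=1+3+2=6 → 9/15 = 0.6000
  2: TP=5, FN=1+2+0=3 → 5/8 = 0.6250
  3: TP=5, FN=2+1+2=5 → 5/10 = 0.5000
Macro-recall = mean = (0.4762 + 0.6000 + 0.6250 + 0.5000) / 4 = 0.550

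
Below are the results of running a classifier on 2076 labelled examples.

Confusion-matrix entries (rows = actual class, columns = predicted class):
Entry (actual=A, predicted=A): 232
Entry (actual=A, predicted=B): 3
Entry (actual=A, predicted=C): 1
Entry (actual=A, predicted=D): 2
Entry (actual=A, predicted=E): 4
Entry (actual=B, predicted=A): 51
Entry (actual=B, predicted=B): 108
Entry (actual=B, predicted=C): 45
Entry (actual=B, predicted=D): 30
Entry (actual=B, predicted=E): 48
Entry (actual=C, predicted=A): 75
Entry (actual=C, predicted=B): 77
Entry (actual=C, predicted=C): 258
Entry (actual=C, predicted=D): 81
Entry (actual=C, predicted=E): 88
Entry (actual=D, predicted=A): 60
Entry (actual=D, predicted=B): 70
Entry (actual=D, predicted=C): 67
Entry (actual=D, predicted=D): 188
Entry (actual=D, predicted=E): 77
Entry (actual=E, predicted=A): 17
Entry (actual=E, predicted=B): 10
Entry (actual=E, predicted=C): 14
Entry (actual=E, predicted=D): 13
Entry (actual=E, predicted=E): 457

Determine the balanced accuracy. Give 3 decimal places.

0.618

Balanced accuracy = mean of per-class recall.
  A: recall = 232/242 = 0.9587
  B: recall = 108/282 = 0.3830
  C: recall = 258/579 = 0.4456
  D: recall = 188/462 = 0.4069
  E: recall = 457/511 = 0.8943
Mean = (0.9587 + 0.3830 + 0.4456 + 0.4069 + 0.8943) / 5 = 0.618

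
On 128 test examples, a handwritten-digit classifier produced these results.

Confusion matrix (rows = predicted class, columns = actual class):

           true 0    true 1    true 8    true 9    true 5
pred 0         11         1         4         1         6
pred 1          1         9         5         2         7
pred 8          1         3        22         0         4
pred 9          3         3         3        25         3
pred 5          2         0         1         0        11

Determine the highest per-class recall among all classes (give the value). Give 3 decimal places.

0.893

Per-class recall (TP/(TP+FN)):
  0: TP=11, FN=1+1+3+2=7 → 11/18 = 0.6111
  1: TP=9, FN=1+3+3+0=7 → 9/16 = 0.5625
  8: TP=22, FN=4+5+3+1=13 → 22/35 = 0.6286
  9: TP=25, FN=1+2+0+0=3 → 25/28 = 0.8929
  5: TP=11, FN=6+7+4+3=20 → 11/31 = 0.3548
Highest is class '9' with recall = 0.893.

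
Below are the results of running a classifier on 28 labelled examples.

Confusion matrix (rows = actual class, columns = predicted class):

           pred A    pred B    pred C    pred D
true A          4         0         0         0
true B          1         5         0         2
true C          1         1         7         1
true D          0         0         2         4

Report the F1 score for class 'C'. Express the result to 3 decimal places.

0.737

F1 score = 2·TP/(2·TP+FP+FN).
C: TP=7, FP=0+0+2=2, FN=1+1+1=3 → 14/19 = 0.7368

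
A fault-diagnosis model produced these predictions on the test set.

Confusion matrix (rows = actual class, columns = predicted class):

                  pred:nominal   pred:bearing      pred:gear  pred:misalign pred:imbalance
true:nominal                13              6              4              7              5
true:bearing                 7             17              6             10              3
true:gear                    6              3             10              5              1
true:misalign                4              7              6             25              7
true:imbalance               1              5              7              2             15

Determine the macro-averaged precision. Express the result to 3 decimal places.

0.433

Per-class precision (TP/(TP+FP)):
  nominal: TP=13, FP=7+6+4+1=18 → 13/31 = 0.4194
  bearing: TP=17, FP=6+3+7+5=21 → 17/38 = 0.4474
  gear: TP=10, FP=4+6+6+7=23 → 10/33 = 0.3030
  misalign: TP=25, FP=7+10+5+2=24 → 25/49 = 0.5102
  imbalance: TP=15, FP=5+3+1+7=16 → 15/31 = 0.4839
Macro-precision = mean = (0.4194 + 0.4474 + 0.3030 + 0.5102 + 0.4839) / 5 = 0.433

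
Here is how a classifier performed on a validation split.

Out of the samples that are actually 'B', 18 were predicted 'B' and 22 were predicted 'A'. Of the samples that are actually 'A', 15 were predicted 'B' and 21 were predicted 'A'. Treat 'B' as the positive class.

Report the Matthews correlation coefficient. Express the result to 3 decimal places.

0.034

MCC = (TP·TN − FP·FN) / √((TP+FP)(TP+FN)(TN+FP)(TN+FN))
Numerator = 18·21 − 15·22 = 48
Denominator = √(33·40·36·43) = √2043360 = 1429.4614
MCC = 48 / 1429.4614 = 0.034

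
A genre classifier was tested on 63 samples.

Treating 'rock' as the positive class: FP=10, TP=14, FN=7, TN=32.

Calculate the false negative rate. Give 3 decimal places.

0.333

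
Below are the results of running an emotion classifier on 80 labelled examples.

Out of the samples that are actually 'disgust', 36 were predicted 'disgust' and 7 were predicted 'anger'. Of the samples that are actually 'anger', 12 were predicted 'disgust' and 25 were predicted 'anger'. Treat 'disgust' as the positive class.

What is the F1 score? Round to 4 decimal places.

0.7912

Precision = TP/(TP+FP) = 36/48 = 0.7500
Recall = TP/(TP+FN) = 36/43 = 0.8372
F1 = 2·TP/(2·TP+FP+FN) = 72/91 = 0.7912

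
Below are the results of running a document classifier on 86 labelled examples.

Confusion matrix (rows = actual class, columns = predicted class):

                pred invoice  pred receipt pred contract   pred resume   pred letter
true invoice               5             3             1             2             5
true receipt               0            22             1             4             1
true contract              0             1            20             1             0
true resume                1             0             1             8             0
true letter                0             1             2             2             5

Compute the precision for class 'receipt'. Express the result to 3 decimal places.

0.815

Take TP from the diagonal, FP from the rest of the 'receipt' prediction marginal, FN from the rest of the 'receipt' actual marginal.
precision = TP/(TP+FP).
receipt: TP=22, FP=3+1+0+1=5 → 22/27 = 0.8148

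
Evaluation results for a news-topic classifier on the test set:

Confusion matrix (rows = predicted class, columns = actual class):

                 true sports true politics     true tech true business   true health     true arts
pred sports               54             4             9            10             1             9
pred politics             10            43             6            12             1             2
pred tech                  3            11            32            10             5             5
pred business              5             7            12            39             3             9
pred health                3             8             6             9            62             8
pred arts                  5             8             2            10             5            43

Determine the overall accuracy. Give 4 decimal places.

0.5796

Accuracy = trace / total = (54+43+32+39+62+43=273) / 471 = 273/471 = 0.5796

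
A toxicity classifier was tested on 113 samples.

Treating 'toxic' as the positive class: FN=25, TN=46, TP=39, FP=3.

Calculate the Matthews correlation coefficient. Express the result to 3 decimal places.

0.562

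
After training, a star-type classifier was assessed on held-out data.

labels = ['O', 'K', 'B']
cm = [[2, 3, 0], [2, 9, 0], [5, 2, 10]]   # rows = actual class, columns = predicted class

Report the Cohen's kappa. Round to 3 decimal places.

0.450

Observed agreement pₒ = trace/N = 21/33 = 0.6364
Expected agreement pₑ = Σ (rowᵢ·colᵢ)/N² = (5·9 + 11·14 + 17·10)/33² = 0.3388
κ = (pₒ − pₑ)/(1 − pₑ) = (0.6364 − 0.3388)/(1 − 0.3388) = 0.450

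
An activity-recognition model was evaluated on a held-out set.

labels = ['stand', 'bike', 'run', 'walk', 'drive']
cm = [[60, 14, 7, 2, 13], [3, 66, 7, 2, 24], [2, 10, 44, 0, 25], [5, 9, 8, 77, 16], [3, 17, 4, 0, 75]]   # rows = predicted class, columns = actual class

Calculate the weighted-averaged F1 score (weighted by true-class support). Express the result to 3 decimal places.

0.644

Per-class F1 score (2·TP/(2·TP+FP+FN)):
  stand: TP=60, FP=14+7+2+13=36, FN=3+2+5+3=13 → 120/169 = 0.7101
  bike: TP=66, FP=3+7+2+24=36, FN=14+10+9+17=50 → 132/218 = 0.6055
  run: TP=44, FP=2+10+0+25=37, FN=7+7+8+4=26 → 88/151 = 0.5828
  walk: TP=77, FP=5+9+8+16=38, FN=2+2+0+0=4 → 154/196 = 0.7857
  drive: TP=75, FP=3+17+4+0=24, FN=13+24+25+16=78 → 150/252 = 0.5952
Weighted-F1 score = Σ (supportᵢ/N)·F1 scoreᵢ with N=493: (73/493)·0.7101 + (116/493)·0.6055 + (70/493)·0.5828 + (81/493)·0.7857 + (153/493)·0.5952 = 0.644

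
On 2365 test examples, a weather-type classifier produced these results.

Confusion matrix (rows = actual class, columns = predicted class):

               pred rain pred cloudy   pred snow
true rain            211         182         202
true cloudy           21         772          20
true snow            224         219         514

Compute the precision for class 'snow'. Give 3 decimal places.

One-vs-rest for 'snow': TP = diagonal; FP = other classes predicted 'snow'; FN = 'snow' predicted as other.
precision = TP/(TP+FP).
snow: TP=514, FP=202+20=222 → 514/736 = 0.6984

0.698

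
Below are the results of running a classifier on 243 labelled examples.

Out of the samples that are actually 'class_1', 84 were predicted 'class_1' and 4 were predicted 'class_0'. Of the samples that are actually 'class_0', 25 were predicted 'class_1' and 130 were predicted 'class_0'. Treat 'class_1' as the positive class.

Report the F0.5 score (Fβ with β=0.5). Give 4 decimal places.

0.8015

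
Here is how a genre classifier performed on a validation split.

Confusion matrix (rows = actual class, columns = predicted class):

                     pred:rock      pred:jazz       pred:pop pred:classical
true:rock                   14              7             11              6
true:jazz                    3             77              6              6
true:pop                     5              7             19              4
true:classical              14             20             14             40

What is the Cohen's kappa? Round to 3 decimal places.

0.430

Observed agreement pₒ = trace/N = 150/253 = 0.5929
Expected agreement pₑ = Σ (rowᵢ·colᵢ)/N² = (38·36 + 92·111 + 35·50 + 88·56)/253² = 0.2852
κ = (pₒ − pₑ)/(1 − pₑ) = (0.5929 − 0.2852)/(1 − 0.2852) = 0.430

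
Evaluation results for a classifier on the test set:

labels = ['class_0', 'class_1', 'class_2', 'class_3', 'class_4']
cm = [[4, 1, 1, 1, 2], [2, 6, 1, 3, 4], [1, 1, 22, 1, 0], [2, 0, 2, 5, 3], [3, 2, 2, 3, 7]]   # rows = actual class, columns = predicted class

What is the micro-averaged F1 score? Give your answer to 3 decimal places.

Micro-averaging pools counts across classes: ΣTP=44, ΣFP=35, ΣFN=35.
Micro-F1 score = 2·TP/(2·TP+FP+FN) on pooled counts = 0.557 (equals overall accuracy in single-label multiclass).

0.557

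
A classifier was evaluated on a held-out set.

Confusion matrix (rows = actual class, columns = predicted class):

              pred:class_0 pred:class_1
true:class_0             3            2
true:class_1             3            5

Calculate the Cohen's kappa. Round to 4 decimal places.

Observed agreement pₒ = trace/N = 8/13 = 0.61538
Expected agreement pₑ = Σ (rowᵢ·colᵢ)/N² = (5·6 + 8·7)/13² = 0.50888
κ = (pₒ − pₑ)/(1 − pₑ) = (0.61538 − 0.50888)/(1 − 0.50888) = 0.2169

0.2169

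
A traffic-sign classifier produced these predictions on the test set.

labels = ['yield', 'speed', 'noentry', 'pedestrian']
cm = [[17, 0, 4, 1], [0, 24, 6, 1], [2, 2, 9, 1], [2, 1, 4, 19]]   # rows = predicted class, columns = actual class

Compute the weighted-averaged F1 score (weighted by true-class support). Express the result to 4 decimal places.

Per-class F1 score (2·TP/(2·TP+FP+FN)):
  yield: TP=17, FP=0+4+1=5, FN=0+2+2=4 → 34/43 = 0.79070
  speed: TP=24, FP=0+6+1=7, FN=0+2+1=3 → 48/58 = 0.82759
  noentry: TP=9, FP=2+2+1=5, FN=4+6+4=14 → 18/37 = 0.48649
  pedestrian: TP=19, FP=2+1+4=7, FN=1+1+1=3 → 38/48 = 0.79167
Weighted-F1 score = Σ (supportᵢ/N)·F1 scoreᵢ with N=93: (21/93)·0.79070 + (27/93)·0.82759 + (23/93)·0.48649 + (22/93)·0.79167 = 0.7264

0.7264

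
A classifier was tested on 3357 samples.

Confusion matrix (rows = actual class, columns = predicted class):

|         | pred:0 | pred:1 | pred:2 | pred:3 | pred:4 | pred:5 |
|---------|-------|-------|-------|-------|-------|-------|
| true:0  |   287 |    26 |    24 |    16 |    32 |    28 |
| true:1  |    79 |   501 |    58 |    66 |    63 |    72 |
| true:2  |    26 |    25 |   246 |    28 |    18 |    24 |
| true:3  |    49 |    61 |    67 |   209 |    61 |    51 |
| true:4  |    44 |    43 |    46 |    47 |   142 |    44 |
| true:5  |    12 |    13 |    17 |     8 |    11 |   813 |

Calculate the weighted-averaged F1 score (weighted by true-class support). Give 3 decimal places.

Per-class F1 score (2·TP/(2·TP+FP+FN)):
  0: TP=287, FP=79+26+49+44+12=210, FN=26+24+16+32+28=126 → 574/910 = 0.6308
  1: TP=501, FP=26+25+61+43+13=168, FN=79+58+66+63+72=338 → 1002/1508 = 0.6645
  2: TP=246, FP=24+58+67+46+17=212, FN=26+25+28+18+24=121 → 492/825 = 0.5964
  3: TP=209, FP=16+66+28+47+8=165, FN=49+61+67+61+51=289 → 418/872 = 0.4794
  4: TP=142, FP=32+63+18+61+11=185, FN=44+43+46+47+44=224 → 284/693 = 0.4098
  5: TP=813, FP=28+72+24+51+44=219, FN=12+13+17+8+11=61 → 1626/1906 = 0.8531
Weighted-F1 score = Σ (supportᵢ/N)·F1 scoreᵢ with N=3357: (413/3357)·0.6308 + (839/3357)·0.6645 + (367/3357)·0.5964 + (498/3357)·0.4794 + (366/3357)·0.4098 + (874/3357)·0.8531 = 0.647

0.647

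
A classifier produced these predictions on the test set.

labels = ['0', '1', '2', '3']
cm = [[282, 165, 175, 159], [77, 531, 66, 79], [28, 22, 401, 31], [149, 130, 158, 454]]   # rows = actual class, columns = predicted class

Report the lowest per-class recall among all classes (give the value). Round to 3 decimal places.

Per-class recall (TP/(TP+FN)):
  0: TP=282, FN=165+175+159=499 → 282/781 = 0.3611
  1: TP=531, FN=77+66+79=222 → 531/753 = 0.7052
  2: TP=401, FN=28+22+31=81 → 401/482 = 0.8320
  3: TP=454, FN=149+130+158=437 → 454/891 = 0.5095
Lowest is class '0' with recall = 0.361.

0.361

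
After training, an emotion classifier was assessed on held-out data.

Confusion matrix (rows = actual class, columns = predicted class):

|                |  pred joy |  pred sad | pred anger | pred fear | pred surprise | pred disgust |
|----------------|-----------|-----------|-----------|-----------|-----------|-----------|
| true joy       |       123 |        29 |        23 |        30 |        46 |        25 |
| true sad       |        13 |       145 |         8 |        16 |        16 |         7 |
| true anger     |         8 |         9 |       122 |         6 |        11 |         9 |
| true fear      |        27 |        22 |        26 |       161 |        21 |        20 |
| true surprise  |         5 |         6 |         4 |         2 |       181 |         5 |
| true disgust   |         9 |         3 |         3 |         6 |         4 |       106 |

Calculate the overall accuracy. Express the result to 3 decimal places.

0.667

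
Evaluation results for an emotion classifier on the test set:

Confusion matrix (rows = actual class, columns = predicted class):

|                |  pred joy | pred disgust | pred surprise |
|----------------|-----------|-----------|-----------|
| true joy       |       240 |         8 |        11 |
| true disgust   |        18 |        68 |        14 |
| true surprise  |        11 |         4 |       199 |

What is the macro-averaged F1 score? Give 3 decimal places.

Per-class F1 score (2·TP/(2·TP+FP+FN)):
  joy: TP=240, FP=18+11=29, FN=8+11=19 → 480/528 = 0.9091
  disgust: TP=68, FP=8+4=12, FN=18+14=32 → 136/180 = 0.7556
  surprise: TP=199, FP=11+14=25, FN=11+4=15 → 398/438 = 0.9087
Macro-F1 score = mean = (0.9091 + 0.7556 + 0.9087) / 3 = 0.858

0.858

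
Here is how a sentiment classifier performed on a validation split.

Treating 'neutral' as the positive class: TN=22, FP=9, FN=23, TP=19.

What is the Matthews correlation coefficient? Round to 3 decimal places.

MCC = (TP·TN − FP·FN) / √((TP+FP)(TP+FN)(TN+FP)(TN+FN))
Numerator = 19·22 − 9·23 = 211
Denominator = √(28·42·31·45) = √1640520 = 1280.8279
MCC = 211 / 1280.8279 = 0.165

0.165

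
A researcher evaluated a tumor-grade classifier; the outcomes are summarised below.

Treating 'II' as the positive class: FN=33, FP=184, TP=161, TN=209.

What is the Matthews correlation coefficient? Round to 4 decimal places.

MCC = (TP·TN − FP·FN) / √((TP+FP)(TP+FN)(TN+FP)(TN+FN))
Numerator = 161·209 − 184·33 = 27577
Denominator = √(345·194·393·242) = √6365444580 = 79783.7363
MCC = 27577 / 79783.7363 = 0.3456

0.3456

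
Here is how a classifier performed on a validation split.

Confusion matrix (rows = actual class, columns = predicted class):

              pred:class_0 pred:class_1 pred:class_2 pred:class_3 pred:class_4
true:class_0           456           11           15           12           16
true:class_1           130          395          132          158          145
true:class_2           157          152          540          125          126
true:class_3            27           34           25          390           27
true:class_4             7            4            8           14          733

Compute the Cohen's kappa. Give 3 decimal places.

0.570

Observed agreement pₒ = trace/N = 2514/3839 = 0.6549
Expected agreement pₑ = Σ (rowᵢ·colᵢ)/N² = (510·777 + 960·596 + 1100·720 + 503·699 + 766·1047)/3839² = 0.1977
κ = (pₒ − pₑ)/(1 − pₑ) = (0.6549 − 0.1977)/(1 − 0.1977) = 0.570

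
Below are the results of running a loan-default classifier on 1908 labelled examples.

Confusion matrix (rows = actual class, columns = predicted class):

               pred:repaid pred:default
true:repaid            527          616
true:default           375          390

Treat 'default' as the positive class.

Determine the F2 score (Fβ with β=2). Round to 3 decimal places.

Fβ = (1+β²)·TP / ((1+β²)·TP + β²·FN + FP), with β²=4
= 5·390 / (5·390 + 4·375 + 616) = 0.480

0.480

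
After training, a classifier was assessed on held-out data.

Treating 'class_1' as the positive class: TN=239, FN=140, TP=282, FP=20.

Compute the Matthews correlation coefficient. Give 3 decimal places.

MCC = (TP·TN − FP·FN) / √((TP+FP)(TP+FN)(TN+FP)(TN+FN))
Numerator = 282·239 − 20·140 = 64598
Denominator = √(302·422·259·379) = √12510030484 = 111848.2476
MCC = 64598 / 111848.2476 = 0.578

0.578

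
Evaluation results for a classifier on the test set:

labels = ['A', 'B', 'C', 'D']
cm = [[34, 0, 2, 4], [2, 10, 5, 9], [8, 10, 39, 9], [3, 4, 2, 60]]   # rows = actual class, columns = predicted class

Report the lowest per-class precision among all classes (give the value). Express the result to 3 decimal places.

0.417

Per-class precision (TP/(TP+FP)):
  A: TP=34, FP=2+8+3=13 → 34/47 = 0.7234
  B: TP=10, FP=0+10+4=14 → 10/24 = 0.4167
  C: TP=39, FP=2+5+2=9 → 39/48 = 0.8125
  D: TP=60, FP=4+9+9=22 → 60/82 = 0.7317
Lowest is class 'B' with precision = 0.417.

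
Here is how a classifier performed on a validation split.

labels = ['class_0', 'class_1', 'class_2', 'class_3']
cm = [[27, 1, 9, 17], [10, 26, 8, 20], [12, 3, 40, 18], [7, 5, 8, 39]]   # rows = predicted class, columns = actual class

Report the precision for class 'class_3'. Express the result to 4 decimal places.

0.6610

Treat 'class_3' as positive and all other classes as negative.
precision = TP/(TP+FP).
class_3: TP=39, FP=7+5+8=20 → 39/59 = 0.66102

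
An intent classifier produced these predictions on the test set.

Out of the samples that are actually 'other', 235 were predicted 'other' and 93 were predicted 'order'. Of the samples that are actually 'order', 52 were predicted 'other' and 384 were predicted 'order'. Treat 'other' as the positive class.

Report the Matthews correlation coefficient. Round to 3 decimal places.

0.610

MCC = (TP·TN − FP·FN) / √((TP+FP)(TP+FN)(TN+FP)(TN+FN))
Numerator = 235·384 − 52·93 = 85404
Denominator = √(287·328·436·477) = √19577652192 = 139920.1636
MCC = 85404 / 139920.1636 = 0.610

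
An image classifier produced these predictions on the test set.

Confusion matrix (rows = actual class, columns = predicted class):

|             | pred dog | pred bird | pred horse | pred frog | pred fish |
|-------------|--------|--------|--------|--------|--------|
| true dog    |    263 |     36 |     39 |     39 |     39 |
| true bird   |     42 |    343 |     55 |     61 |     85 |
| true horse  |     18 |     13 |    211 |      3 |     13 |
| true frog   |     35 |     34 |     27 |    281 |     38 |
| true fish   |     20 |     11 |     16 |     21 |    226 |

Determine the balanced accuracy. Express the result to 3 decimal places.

0.696

Balanced accuracy = mean of per-class recall.
  dog: recall = 263/416 = 0.6322
  bird: recall = 343/586 = 0.5853
  horse: recall = 211/258 = 0.8178
  frog: recall = 281/415 = 0.6771
  fish: recall = 226/294 = 0.7687
Mean = (0.6322 + 0.5853 + 0.8178 + 0.6771 + 0.7687) / 5 = 0.696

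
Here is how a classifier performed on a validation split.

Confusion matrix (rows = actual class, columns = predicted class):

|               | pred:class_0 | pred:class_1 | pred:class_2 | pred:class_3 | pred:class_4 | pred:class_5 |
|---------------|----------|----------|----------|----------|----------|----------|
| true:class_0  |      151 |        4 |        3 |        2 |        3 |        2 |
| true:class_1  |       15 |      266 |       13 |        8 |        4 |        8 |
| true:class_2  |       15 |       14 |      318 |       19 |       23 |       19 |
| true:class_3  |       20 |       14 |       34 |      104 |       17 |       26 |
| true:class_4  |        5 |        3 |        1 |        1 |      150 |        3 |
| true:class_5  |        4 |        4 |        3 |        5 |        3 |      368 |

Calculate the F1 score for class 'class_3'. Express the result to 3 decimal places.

0.588

Take TP from the diagonal, FP from the rest of the 'class_3' prediction marginal, FN from the rest of the 'class_3' actual marginal.
F1 score = 2·TP/(2·TP+FP+FN).
class_3: TP=104, FP=2+8+19+1+5=35, FN=20+14+34+17+26=111 → 208/354 = 0.5876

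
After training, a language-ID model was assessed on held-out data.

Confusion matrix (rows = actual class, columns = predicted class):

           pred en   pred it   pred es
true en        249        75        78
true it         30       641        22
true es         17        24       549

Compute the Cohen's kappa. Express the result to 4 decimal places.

Observed agreement pₒ = trace/N = 1439/1685 = 0.85401
Expected agreement pₑ = Σ (rowᵢ·colᵢ)/N² = (402·296 + 693·740 + 590·649)/1685² = 0.35739
κ = (pₒ − pₑ)/(1 − pₑ) = (0.85401 − 0.35739)/(1 − 0.35739) = 0.7728

0.7728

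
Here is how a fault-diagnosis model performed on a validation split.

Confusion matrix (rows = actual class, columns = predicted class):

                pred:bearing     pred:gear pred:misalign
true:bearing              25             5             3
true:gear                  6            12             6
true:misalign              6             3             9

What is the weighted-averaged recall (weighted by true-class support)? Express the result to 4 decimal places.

Per-class recall (TP/(TP+FN)):
  bearing: TP=25, FN=5+3=8 → 25/33 = 0.75758
  gear: TP=12, FN=6+6=12 → 12/24 = 0.50000
  misalign: TP=9, FN=6+3=9 → 9/18 = 0.50000
Weighted-recall = Σ (supportᵢ/N)·recallᵢ with N=75: (33/75)·0.75758 + (24/75)·0.50000 + (18/75)·0.50000 = 0.6133

0.6133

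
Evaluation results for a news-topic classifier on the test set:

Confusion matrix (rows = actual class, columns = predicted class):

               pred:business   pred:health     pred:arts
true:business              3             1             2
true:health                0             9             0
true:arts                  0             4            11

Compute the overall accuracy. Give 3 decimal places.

Accuracy = trace / total = (3+9+11=23) / 30 = 23/30 = 0.767

0.767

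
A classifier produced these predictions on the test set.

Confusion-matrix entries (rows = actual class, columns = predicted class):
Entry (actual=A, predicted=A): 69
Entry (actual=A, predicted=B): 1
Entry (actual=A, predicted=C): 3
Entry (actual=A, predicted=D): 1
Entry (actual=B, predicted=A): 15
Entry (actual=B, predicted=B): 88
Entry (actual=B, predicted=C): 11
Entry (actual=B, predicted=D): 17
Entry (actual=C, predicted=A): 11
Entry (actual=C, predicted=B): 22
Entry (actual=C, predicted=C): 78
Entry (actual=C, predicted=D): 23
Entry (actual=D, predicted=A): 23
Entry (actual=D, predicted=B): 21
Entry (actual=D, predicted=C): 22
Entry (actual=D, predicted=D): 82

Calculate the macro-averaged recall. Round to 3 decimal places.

0.685

Per-class recall (TP/(TP+FN)):
  A: TP=69, FN=1+3+1=5 → 69/74 = 0.9324
  B: TP=88, FN=15+11+17=43 → 88/131 = 0.6718
  C: TP=78, FN=11+22+23=56 → 78/134 = 0.5821
  D: TP=82, FN=23+21+22=66 → 82/148 = 0.5541
Macro-recall = mean = (0.9324 + 0.6718 + 0.5821 + 0.5541) / 4 = 0.685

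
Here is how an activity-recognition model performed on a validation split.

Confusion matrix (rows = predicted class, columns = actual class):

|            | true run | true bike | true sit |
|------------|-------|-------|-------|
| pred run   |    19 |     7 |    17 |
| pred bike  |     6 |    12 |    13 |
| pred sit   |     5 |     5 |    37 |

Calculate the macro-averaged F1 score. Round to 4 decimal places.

Per-class F1 score (2·TP/(2·TP+FP+FN)):
  run: TP=19, FP=7+17=24, FN=6+5=11 → 38/73 = 0.52055
  bike: TP=12, FP=6+13=19, FN=7+5=12 → 24/55 = 0.43636
  sit: TP=37, FP=5+5=10, FN=17+13=30 → 74/114 = 0.64912
Macro-F1 score = mean = (0.52055 + 0.43636 + 0.64912) / 3 = 0.5353

0.5353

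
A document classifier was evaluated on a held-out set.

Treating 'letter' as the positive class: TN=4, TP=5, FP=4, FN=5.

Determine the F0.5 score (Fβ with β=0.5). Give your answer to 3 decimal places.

0.543

Fβ = (1+β²)·TP / ((1+β²)·TP + β²·FN + FP), with β²=1/4
= 1.25·5 / (1.25·5 + 0.25·5 + 4) = 0.543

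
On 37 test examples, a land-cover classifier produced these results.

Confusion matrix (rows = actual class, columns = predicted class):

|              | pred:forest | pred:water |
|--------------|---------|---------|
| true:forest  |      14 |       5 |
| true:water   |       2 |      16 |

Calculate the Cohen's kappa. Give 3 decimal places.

Observed agreement pₒ = trace/N = 30/37 = 0.8108
Expected agreement pₑ = Σ (rowᵢ·colᵢ)/N² = (19·16 + 18·21)/37² = 0.4982
κ = (pₒ − pₑ)/(1 − pₑ) = (0.8108 − 0.4982)/(1 − 0.4982) = 0.623

0.623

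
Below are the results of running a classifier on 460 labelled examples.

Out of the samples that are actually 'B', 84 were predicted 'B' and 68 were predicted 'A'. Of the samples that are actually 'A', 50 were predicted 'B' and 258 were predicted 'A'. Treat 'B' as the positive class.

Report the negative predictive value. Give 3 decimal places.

NPV = TN/(TN+FN) = 258/(258+68) = 0.791

0.791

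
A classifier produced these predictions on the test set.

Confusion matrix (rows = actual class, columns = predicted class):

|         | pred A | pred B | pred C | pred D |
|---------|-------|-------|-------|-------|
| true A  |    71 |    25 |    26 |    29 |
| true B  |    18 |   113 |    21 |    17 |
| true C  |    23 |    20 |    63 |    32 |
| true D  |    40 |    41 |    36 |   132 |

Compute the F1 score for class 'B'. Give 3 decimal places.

Treat 'B' as positive and all other classes as negative.
F1 score = 2·TP/(2·TP+FP+FN).
B: TP=113, FP=25+20+41=86, FN=18+21+17=56 → 226/368 = 0.6141

0.614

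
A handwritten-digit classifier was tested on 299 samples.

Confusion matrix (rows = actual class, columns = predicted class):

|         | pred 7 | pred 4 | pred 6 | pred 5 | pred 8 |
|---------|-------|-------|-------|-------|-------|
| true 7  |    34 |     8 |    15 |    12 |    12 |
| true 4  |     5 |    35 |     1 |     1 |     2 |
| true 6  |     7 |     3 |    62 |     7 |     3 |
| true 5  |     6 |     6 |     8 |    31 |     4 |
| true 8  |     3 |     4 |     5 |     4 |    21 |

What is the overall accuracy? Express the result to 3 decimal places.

0.612

Accuracy = trace / total = (34+35+62+31+21=183) / 299 = 183/299 = 0.612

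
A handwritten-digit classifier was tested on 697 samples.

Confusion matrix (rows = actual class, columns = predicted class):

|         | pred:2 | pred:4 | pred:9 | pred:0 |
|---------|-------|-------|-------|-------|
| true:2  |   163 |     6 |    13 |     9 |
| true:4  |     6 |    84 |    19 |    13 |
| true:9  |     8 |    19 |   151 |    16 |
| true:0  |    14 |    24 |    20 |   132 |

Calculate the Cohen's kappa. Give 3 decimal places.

Observed agreement pₒ = trace/N = 530/697 = 0.7604
Expected agreement pₑ = Σ (rowᵢ·colᵢ)/N² = (191·191 + 122·133 + 194·203 + 190·170)/697² = 0.2560
κ = (pₒ − pₑ)/(1 − pₑ) = (0.7604 − 0.2560)/(1 − 0.2560) = 0.678

0.678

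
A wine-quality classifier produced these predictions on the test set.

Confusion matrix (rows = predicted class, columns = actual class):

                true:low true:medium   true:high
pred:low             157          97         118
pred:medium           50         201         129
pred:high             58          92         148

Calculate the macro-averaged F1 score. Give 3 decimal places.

Per-class F1 score (2·TP/(2·TP+FP+FN)):
  low: TP=157, FP=97+118=215, FN=50+58=108 → 314/637 = 0.4929
  medium: TP=201, FP=50+129=179, FN=97+92=189 → 402/770 = 0.5221
  high: TP=148, FP=58+92=150, FN=118+129=247 → 296/693 = 0.4271
Macro-F1 score = mean = (0.4929 + 0.5221 + 0.4271) / 3 = 0.481

0.481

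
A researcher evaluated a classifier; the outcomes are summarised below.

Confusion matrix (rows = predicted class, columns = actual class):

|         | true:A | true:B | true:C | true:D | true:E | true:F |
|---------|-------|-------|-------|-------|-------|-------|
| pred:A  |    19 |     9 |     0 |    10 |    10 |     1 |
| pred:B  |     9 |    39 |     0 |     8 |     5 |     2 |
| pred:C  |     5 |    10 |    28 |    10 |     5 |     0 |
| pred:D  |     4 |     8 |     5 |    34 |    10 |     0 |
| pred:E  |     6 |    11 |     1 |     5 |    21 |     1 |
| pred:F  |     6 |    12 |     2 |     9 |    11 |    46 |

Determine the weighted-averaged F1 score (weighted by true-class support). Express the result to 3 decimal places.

0.503

Per-class F1 score (2·TP/(2·TP+FP+FN)):
  A: TP=19, FP=9+0+10+10+1=30, FN=9+5+4+6+6=30 → 38/98 = 0.3878
  B: TP=39, FP=9+0+8+5+2=24, FN=9+10+8+11+12=50 → 78/152 = 0.5132
  C: TP=28, FP=5+10+10+5+0=30, FN=0+0+5+1+2=8 → 56/94 = 0.5957
  D: TP=34, FP=4+8+5+10+0=27, FN=10+8+10+5+9=42 → 68/137 = 0.4964
  E: TP=21, FP=6+11+1+5+1=24, FN=10+5+5+10+11=41 → 42/107 = 0.3925
  F: TP=46, FP=6+12+2+9+11=40, FN=1+2+0+0+1=4 → 92/136 = 0.6765
Weighted-F1 score = Σ (supportᵢ/N)·F1 scoreᵢ with N=362: (49/362)·0.3878 + (89/362)·0.5132 + (36/362)·0.5957 + (76/362)·0.4964 + (62/362)·0.3925 + (50/362)·0.6765 = 0.503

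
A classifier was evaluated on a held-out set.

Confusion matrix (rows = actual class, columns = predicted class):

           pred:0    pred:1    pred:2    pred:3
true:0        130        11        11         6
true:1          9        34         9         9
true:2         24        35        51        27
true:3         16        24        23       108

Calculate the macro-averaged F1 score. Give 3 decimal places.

Per-class F1 score (2·TP/(2·TP+FP+FN)):
  0: TP=130, FP=9+24+16=49, FN=11+11+6=28 → 260/337 = 0.7715
  1: TP=34, FP=11+35+24=70, FN=9+9+9=27 → 68/165 = 0.4121
  2: TP=51, FP=11+9+23=43, FN=24+35+27=86 → 102/231 = 0.4416
  3: TP=108, FP=6+9+27=42, FN=16+24+23=63 → 216/321 = 0.6729
Macro-F1 score = mean = (0.7715 + 0.4121 + 0.4416 + 0.6729) / 4 = 0.575

0.575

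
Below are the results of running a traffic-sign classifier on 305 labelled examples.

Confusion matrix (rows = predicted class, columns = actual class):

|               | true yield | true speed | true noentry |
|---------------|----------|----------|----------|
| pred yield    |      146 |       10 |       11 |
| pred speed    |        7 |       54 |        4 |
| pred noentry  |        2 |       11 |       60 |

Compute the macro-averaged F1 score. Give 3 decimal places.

Per-class F1 score (2·TP/(2·TP+FP+FN)):
  yield: TP=146, FP=10+11=21, FN=7+2=9 → 292/322 = 0.9068
  speed: TP=54, FP=7+4=11, FN=10+11=21 → 108/140 = 0.7714
  noentry: TP=60, FP=2+11=13, FN=11+4=15 → 120/148 = 0.8108
Macro-F1 score = mean = (0.9068 + 0.7714 + 0.8108) / 3 = 0.830

0.830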